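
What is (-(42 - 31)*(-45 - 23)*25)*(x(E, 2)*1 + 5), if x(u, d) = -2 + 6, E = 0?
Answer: 168300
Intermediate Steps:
x(u, d) = 4
(-(42 - 31)*(-45 - 23)*25)*(x(E, 2)*1 + 5) = (-(42 - 31)*(-45 - 23)*25)*(4*1 + 5) = (-11*(-68)*25)*(4 + 5) = (-1*(-748)*25)*9 = (748*25)*9 = 18700*9 = 168300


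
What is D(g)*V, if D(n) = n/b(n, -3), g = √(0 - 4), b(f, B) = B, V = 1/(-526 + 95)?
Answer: 2*I/1293 ≈ 0.0015468*I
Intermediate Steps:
V = -1/431 (V = 1/(-431) = -1/431 ≈ -0.0023202)
g = 2*I (g = √(-4) = 2*I ≈ 2.0*I)
D(n) = -n/3 (D(n) = n/(-3) = n*(-⅓) = -n/3)
D(g)*V = -2*I/3*(-1/431) = 2*I/1293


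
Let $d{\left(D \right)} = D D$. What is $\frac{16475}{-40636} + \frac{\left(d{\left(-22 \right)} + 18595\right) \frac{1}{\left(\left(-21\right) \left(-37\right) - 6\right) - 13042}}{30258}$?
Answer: $- \frac{3058937771647}{7543990461924} \approx -0.40548$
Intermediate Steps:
$d{\left(D \right)} = D^{2}$
$\frac{16475}{-40636} + \frac{\left(d{\left(-22 \right)} + 18595\right) \frac{1}{\left(\left(-21\right) \left(-37\right) - 6\right) - 13042}}{30258} = \frac{16475}{-40636} + \frac{\left(\left(-22\right)^{2} + 18595\right) \frac{1}{\left(\left(-21\right) \left(-37\right) - 6\right) - 13042}}{30258} = 16475 \left(- \frac{1}{40636}\right) + \frac{484 + 18595}{\left(777 - 6\right) - 13042} \cdot \frac{1}{30258} = - \frac{16475}{40636} + \frac{19079}{771 - 13042} \cdot \frac{1}{30258} = - \frac{16475}{40636} + \frac{19079}{-12271} \cdot \frac{1}{30258} = - \frac{16475}{40636} + 19079 \left(- \frac{1}{12271}\right) \frac{1}{30258} = - \frac{16475}{40636} - \frac{19079}{371295918} = - \frac{3058937771647}{7543990461924}$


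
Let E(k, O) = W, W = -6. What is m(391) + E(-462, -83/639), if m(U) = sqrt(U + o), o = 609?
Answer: -6 + 10*sqrt(10) ≈ 25.623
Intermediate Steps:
E(k, O) = -6
m(U) = sqrt(609 + U) (m(U) = sqrt(U + 609) = sqrt(609 + U))
m(391) + E(-462, -83/639) = sqrt(609 + 391) - 6 = sqrt(1000) - 6 = 10*sqrt(10) - 6 = -6 + 10*sqrt(10)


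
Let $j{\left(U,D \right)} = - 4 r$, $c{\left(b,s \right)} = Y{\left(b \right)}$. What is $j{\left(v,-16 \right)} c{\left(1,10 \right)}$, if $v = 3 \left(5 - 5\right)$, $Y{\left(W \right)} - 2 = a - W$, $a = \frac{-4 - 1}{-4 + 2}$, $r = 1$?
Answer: $-14$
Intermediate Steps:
$a = \frac{5}{2}$ ($a = - \frac{5}{-2} = \left(-5\right) \left(- \frac{1}{2}\right) = \frac{5}{2} \approx 2.5$)
$Y{\left(W \right)} = \frac{9}{2} - W$ ($Y{\left(W \right)} = 2 - \left(- \frac{5}{2} + W\right) = \frac{9}{2} - W$)
$c{\left(b,s \right)} = \frac{9}{2} - b$
$v = 0$ ($v = 3 \cdot 0 = 0$)
$j{\left(U,D \right)} = -4$ ($j{\left(U,D \right)} = \left(-4\right) 1 = -4$)
$j{\left(v,-16 \right)} c{\left(1,10 \right)} = - 4 \left(\frac{9}{2} - 1\right) = \left(-4\right) \frac{7}{2} = -14$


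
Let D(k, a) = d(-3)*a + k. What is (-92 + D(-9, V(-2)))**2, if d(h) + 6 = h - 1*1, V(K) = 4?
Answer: 19881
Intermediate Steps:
d(h) = -7 + h (d(h) = -6 + (h - 1*1) = -6 + (h - 1) = -6 + (-1 + h) = -7 + h)
D(k, a) = k - 10*a (D(k, a) = (-7 - 3)*a + k = -10*a + k = k - 10*a)
(-92 + D(-9, V(-2)))**2 = (-92 + (-9 - 10*4))**2 = (-92 + (-9 - 40))**2 = (-92 - 49)**2 = (-141)**2 = 19881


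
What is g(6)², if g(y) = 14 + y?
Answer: 400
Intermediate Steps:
g(6)² = (14 + 6)² = 20² = 400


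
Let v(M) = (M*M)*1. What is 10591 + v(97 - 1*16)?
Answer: 17152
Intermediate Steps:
v(M) = M² (v(M) = M²*1 = M²)
10591 + v(97 - 1*16) = 10591 + (97 - 1*16)² = 10591 + (97 - 16)² = 10591 + 81² = 10591 + 6561 = 17152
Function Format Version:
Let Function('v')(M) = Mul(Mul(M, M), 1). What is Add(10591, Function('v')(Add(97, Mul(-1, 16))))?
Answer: 17152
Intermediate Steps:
Function('v')(M) = Pow(M, 2) (Function('v')(M) = Mul(Pow(M, 2), 1) = Pow(M, 2))
Add(10591, Function('v')(Add(97, Mul(-1, 16)))) = Add(10591, Pow(Add(97, Mul(-1, 16)), 2)) = Add(10591, Pow(Add(97, -16), 2)) = Add(10591, Pow(81, 2)) = Add(10591, 6561) = 17152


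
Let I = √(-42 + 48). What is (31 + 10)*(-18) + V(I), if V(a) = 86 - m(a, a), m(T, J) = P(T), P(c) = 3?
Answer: -655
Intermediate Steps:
m(T, J) = 3
I = √6 ≈ 2.4495
V(a) = 83 (V(a) = 86 - 1*3 = 86 - 3 = 83)
(31 + 10)*(-18) + V(I) = (31 + 10)*(-18) + 83 = 41*(-18) + 83 = -738 + 83 = -655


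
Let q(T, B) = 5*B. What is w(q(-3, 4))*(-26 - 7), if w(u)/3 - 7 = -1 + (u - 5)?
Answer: -2079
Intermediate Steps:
w(u) = 3 + 3*u (w(u) = 21 + 3*(-1 + (u - 5)) = 21 + 3*(-1 + (-5 + u)) = 21 + 3*(-6 + u) = 21 + (-18 + 3*u) = 3 + 3*u)
w(q(-3, 4))*(-26 - 7) = (3 + 3*(5*4))*(-26 - 7) = (3 + 3*20)*(-33) = (3 + 60)*(-33) = 63*(-33) = -2079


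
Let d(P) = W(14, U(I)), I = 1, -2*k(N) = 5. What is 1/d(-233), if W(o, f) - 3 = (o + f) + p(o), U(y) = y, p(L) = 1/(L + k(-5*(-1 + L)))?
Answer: 23/416 ≈ 0.055288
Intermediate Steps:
k(N) = -5/2 (k(N) = -½*5 = -5/2)
p(L) = 1/(-5/2 + L) (p(L) = 1/(L - 5/2) = 1/(-5/2 + L))
W(o, f) = 3 + f + o + 2/(-5 + 2*o) (W(o, f) = 3 + ((o + f) + 2/(-5 + 2*o)) = 3 + ((f + o) + 2/(-5 + 2*o)) = 3 + (f + o + 2/(-5 + 2*o)) = 3 + f + o + 2/(-5 + 2*o))
d(P) = 416/23 (d(P) = (2 + (-5 + 2*14)*(3 + 1 + 14))/(-5 + 2*14) = (2 + (-5 + 28)*18)/(-5 + 28) = (2 + 23*18)/23 = (2 + 414)/23 = (1/23)*416 = 416/23)
1/d(-233) = 1/(416/23) = 23/416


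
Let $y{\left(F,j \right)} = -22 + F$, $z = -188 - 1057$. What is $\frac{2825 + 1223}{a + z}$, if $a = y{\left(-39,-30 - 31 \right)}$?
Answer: $- \frac{2024}{653} \approx -3.0995$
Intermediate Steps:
$z = -1245$ ($z = -188 - 1057 = -1245$)
$a = -61$ ($a = -22 - 39 = -61$)
$\frac{2825 + 1223}{a + z} = \frac{2825 + 1223}{-61 - 1245} = \frac{4048}{-1306} = 4048 \left(- \frac{1}{1306}\right) = - \frac{2024}{653}$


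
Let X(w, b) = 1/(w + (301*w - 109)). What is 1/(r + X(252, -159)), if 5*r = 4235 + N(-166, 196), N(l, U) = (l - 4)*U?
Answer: -75995/442062914 ≈ -0.00017191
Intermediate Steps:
N(l, U) = U*(-4 + l) (N(l, U) = (-4 + l)*U = U*(-4 + l))
r = -5817 (r = (4235 + 196*(-4 - 166))/5 = (4235 + 196*(-170))/5 = (4235 - 33320)/5 = (⅕)*(-29085) = -5817)
X(w, b) = 1/(-109 + 302*w) (X(w, b) = 1/(w + (-109 + 301*w)) = 1/(-109 + 302*w))
1/(r + X(252, -159)) = 1/(-5817 + 1/(-109 + 302*252)) = 1/(-5817 + 1/(-109 + 76104)) = 1/(-5817 + 1/75995) = 1/(-442062914/75995) = -75995/442062914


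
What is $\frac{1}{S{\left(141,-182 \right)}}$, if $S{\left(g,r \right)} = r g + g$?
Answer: $- \frac{1}{25521} \approx -3.9183 \cdot 10^{-5}$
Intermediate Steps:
$S{\left(g,r \right)} = g + g r$ ($S{\left(g,r \right)} = g r + g = g + g r$)
$\frac{1}{S{\left(141,-182 \right)}} = \frac{1}{141 \left(1 - 182\right)} = \frac{1}{141 \left(-181\right)} = \frac{1}{-25521} = - \frac{1}{25521}$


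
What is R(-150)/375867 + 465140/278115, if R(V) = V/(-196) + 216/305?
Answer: 116126759000381/69433972301610 ≈ 1.6725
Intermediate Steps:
R(V) = 216/305 - V/196 (R(V) = V*(-1/196) + 216*(1/305) = -V/196 + 216/305 = 216/305 - V/196)
R(-150)/375867 + 465140/278115 = (216/305 - 1/196*(-150))/375867 + 465140/278115 = (216/305 + 75/98)*(1/375867) + 465140*(1/278115) = (44043/29890)*(1/375867) + 93028/55623 = 14681/3744888210 + 93028/55623 = 116126759000381/69433972301610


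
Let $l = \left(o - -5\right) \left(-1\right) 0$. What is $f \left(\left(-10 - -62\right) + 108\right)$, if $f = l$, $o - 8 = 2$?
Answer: $0$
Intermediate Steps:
$o = 10$ ($o = 8 + 2 = 10$)
$l = 0$ ($l = \left(10 - -5\right) \left(-1\right) 0 = \left(10 + 5\right) \left(-1\right) 0 = 15 \left(-1\right) 0 = \left(-15\right) 0 = 0$)
$f = 0$
$f \left(\left(-10 - -62\right) + 108\right) = 0 \left(\left(-10 - -62\right) + 108\right) = 0 \left(\left(-10 + 62\right) + 108\right) = 0 \left(52 + 108\right) = 0 \cdot 160 = 0$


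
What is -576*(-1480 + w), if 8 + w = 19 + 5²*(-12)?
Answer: 1018944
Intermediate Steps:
w = -289 (w = -8 + (19 + 5²*(-12)) = -8 + (19 + 25*(-12)) = -8 + (19 - 300) = -8 - 281 = -289)
-576*(-1480 + w) = -576*(-1480 - 289) = -576*(-1769) = 1018944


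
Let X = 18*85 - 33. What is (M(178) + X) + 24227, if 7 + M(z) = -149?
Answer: 25568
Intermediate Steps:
X = 1497 (X = 1530 - 33 = 1497)
M(z) = -156 (M(z) = -7 - 149 = -156)
(M(178) + X) + 24227 = (-156 + 1497) + 24227 = 1341 + 24227 = 25568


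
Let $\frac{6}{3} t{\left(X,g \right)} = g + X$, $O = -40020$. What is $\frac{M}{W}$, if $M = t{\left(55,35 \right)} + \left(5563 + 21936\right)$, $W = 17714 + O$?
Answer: $- \frac{13772}{11153} \approx -1.2348$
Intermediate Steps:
$t{\left(X,g \right)} = \frac{X}{2} + \frac{g}{2}$ ($t{\left(X,g \right)} = \frac{g + X}{2} = \frac{X + g}{2} = \frac{X}{2} + \frac{g}{2}$)
$W = -22306$ ($W = 17714 - 40020 = -22306$)
$M = 27544$ ($M = \left(\frac{1}{2} \cdot 55 + \frac{1}{2} \cdot 35\right) + \left(5563 + 21936\right) = \left(\frac{55}{2} + \frac{35}{2}\right) + 27499 = 45 + 27499 = 27544$)
$\frac{M}{W} = \frac{27544}{-22306} = 27544 \left(- \frac{1}{22306}\right) = - \frac{13772}{11153}$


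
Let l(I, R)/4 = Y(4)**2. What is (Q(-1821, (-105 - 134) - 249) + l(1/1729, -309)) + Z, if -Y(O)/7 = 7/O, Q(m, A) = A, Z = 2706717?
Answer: 10827317/4 ≈ 2.7068e+6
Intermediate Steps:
Y(O) = -49/O
l(I, R) = 2401/4 (l(I, R) = 4*(-49/4)**2 = 4*(2401/16) = 2401/4)
(Q(-1821, (-105 - 134) - 249) + l(1/1729, -309)) + Z = (((-105 - 134) - 249) + 2401/4) + 2706717 = ((-239 - 249) + 2401/4) + 2706717 = (-488 + 2401/4) + 2706717 = 449/4 + 2706717 = 10827317/4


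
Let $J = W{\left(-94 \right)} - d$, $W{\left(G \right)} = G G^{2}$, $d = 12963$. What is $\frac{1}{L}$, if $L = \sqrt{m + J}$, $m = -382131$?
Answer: $- \frac{i \sqrt{1225678}}{1225678} \approx - 0.00090326 i$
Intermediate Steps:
$W{\left(G \right)} = G^{3}$
$J = -843547$ ($J = \left(-94\right)^{3} - 12963 = -830584 - 12963 = -843547$)
$L = i \sqrt{1225678}$ ($L = \sqrt{-382131 - 843547} = \sqrt{-1225678} = i \sqrt{1225678} \approx 1107.1 i$)
$\frac{1}{L} = \frac{1}{i \sqrt{1225678}} = - \frac{i \sqrt{1225678}}{1225678}$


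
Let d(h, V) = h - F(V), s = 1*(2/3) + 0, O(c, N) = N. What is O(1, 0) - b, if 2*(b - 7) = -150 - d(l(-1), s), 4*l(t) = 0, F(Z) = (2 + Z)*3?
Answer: 64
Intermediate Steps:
F(Z) = 6 + 3*Z
l(t) = 0 (l(t) = (¼)*0 = 0)
s = ⅔ (s = 1*(2*(⅓)) + 0 = 1*(⅔) + 0 = ⅔ + 0 = ⅔ ≈ 0.66667)
d(h, V) = -6 + h - 3*V (d(h, V) = h - (6 + 3*V) = h + (-6 - 3*V) = -6 + h - 3*V)
b = -64 (b = 7 + (-150 - (-6 + 0 - 3*⅔))/2 = 7 + (-150 - (-6 + 0 - 2))/2 = 7 + (-150 - 1*(-8))/2 = 7 + (-150 + 8)/2 = 7 + (½)*(-142) = 7 - 71 = -64)
O(1, 0) - b = 0 - 1*(-64) = 0 + 64 = 64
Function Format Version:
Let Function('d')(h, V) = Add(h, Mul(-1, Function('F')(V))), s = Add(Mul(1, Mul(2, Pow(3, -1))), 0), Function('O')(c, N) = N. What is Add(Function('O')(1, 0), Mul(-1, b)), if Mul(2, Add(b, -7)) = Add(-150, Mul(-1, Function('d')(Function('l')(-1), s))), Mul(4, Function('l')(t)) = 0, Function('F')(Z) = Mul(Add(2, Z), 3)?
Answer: 64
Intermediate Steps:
Function('F')(Z) = Add(6, Mul(3, Z))
Function('l')(t) = 0 (Function('l')(t) = Mul(Rational(1, 4), 0) = 0)
s = Rational(2, 3) (s = Add(Mul(1, Mul(2, Rational(1, 3))), 0) = Add(Mul(1, Rational(2, 3)), 0) = Add(Rational(2, 3), 0) = Rational(2, 3) ≈ 0.66667)
Function('d')(h, V) = Add(-6, h, Mul(-3, V)) (Function('d')(h, V) = Add(h, Mul(-1, Add(6, Mul(3, V)))) = Add(h, Add(-6, Mul(-3, V))) = Add(-6, h, Mul(-3, V)))
b = -64 (b = Add(7, Mul(Rational(1, 2), Add(-150, Mul(-1, Add(-6, 0, Mul(-3, Rational(2, 3))))))) = Add(7, Mul(Rational(1, 2), Add(-150, Mul(-1, Add(-6, 0, -2))))) = Add(7, Mul(Rational(1, 2), Add(-150, Mul(-1, -8)))) = Add(7, Mul(Rational(1, 2), Add(-150, 8))) = Add(7, Mul(Rational(1, 2), -142)) = Add(7, -71) = -64)
Add(Function('O')(1, 0), Mul(-1, b)) = Add(0, Mul(-1, -64)) = Add(0, 64) = 64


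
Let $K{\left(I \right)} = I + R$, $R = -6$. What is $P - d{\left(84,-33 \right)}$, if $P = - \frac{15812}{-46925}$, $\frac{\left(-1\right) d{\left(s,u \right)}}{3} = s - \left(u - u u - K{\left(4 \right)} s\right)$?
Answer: $\frac{146140262}{46925} \approx 3114.3$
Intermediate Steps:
$K{\left(I \right)} = -6 + I$ ($K{\left(I \right)} = I - 6 = -6 + I$)
$d{\left(s,u \right)} = - 3 u^{2} + 3 s + 3 u$ ($d{\left(s,u \right)} = - 3 \left(s - \left(u - u u - \left(-6 + 4\right) s\right)\right) = - 3 \left(s - \left(u - u^{2} + 2 s\right)\right) = - 3 \left(u^{2} - s - u\right) = - 3 u^{2} + 3 s + 3 u$)
$P = \frac{15812}{46925}$ ($P = \left(-15812\right) \left(- \frac{1}{46925}\right) = \frac{15812}{46925} \approx 0.33696$)
$P - d{\left(84,-33 \right)} = \frac{15812}{46925} - \left(- 3 \left(-33\right)^{2} + 3 \cdot 84 + 3 \left(-33\right)\right) = \frac{15812}{46925} - \left(\left(-3\right) 1089 + 252 - 99\right) = \frac{15812}{46925} - \left(-3267 + 252 - 99\right) = \frac{15812}{46925} - -3114 = \frac{15812}{46925} + 3114 = \frac{146140262}{46925}$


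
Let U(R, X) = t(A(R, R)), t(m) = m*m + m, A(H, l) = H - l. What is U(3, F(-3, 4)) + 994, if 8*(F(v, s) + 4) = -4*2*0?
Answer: 994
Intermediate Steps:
F(v, s) = -4 (F(v, s) = -4 + (-4*2*0)/8 = -4 + (-8*0)/8 = -4 + (⅛)*0 = -4 + 0 = -4)
t(m) = m + m² (t(m) = m² + m = m + m²)
U(R, X) = 0 (U(R, X) = (R - R)*(1 + (R - R)) = 0*(1 + 0) = 0*1 = 0)
U(3, F(-3, 4)) + 994 = 0 + 994 = 994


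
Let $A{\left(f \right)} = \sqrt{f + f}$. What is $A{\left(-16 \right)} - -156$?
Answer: $156 + 4 i \sqrt{2} \approx 156.0 + 5.6569 i$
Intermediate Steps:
$A{\left(f \right)} = \sqrt{2} \sqrt{f}$ ($A{\left(f \right)} = \sqrt{2 f} = \sqrt{2} \sqrt{f}$)
$A{\left(-16 \right)} - -156 = \sqrt{2} \sqrt{-16} - -156 = \sqrt{2} \cdot 4 i + 156 = 4 i \sqrt{2} + 156 = 156 + 4 i \sqrt{2}$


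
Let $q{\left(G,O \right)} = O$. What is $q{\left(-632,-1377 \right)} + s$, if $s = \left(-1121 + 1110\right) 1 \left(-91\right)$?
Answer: $-376$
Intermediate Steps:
$s = 1001$ ($s = \left(-11\right) \left(-91\right) = 1001$)
$q{\left(-632,-1377 \right)} + s = -1377 + 1001 = -376$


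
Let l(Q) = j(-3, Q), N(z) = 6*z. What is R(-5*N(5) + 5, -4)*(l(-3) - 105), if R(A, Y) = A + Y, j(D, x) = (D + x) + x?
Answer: 16986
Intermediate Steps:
j(D, x) = D + 2*x
l(Q) = -3 + 2*Q
R(-5*N(5) + 5, -4)*(l(-3) - 105) = ((-30*5 + 5) - 4)*((-3 + 2*(-3)) - 105) = ((-5*30 + 5) - 4)*((-3 - 6) - 105) = ((-150 + 5) - 4)*(-9 - 105) = (-145 - 4)*(-114) = -149*(-114) = 16986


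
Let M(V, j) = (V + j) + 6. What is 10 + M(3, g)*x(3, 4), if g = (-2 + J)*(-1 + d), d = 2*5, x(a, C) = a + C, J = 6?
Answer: 325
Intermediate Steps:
x(a, C) = C + a
d = 10
g = 36 (g = (-2 + 6)*(-1 + 10) = 4*9 = 36)
M(V, j) = 6 + V + j
10 + M(3, g)*x(3, 4) = 10 + (6 + 3 + 36)*(4 + 3) = 10 + 45*7 = 10 + 315 = 325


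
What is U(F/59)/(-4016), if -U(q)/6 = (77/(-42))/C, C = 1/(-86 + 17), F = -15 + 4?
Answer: 759/4016 ≈ 0.18899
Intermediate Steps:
F = -11
C = -1/69 (C = 1/(-69) = -1/69 ≈ -0.014493)
U(q) = -759 (U(q) = -6*77/(-42)/(-1/69) = -6*77*(-1/42)*(-69) = -(-11)*(-69) = -6*253/2 = -759)
U(F/59)/(-4016) = -759/(-4016) = -759*(-1/4016) = 759/4016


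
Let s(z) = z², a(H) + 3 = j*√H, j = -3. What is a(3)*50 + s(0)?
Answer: -150 - 150*√3 ≈ -409.81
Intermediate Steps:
a(H) = -3 - 3*√H
a(3)*50 + s(0) = (-3 - 3*√3)*50 + 0² = (-150 - 150*√3) + 0 = -150 - 150*√3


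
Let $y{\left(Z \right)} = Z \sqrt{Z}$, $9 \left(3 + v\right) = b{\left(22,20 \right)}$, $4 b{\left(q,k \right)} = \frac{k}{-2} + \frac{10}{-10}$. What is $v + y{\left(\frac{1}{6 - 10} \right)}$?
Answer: $- \frac{119}{36} - \frac{i}{8} \approx -3.3056 - 0.125 i$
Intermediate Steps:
$b{\left(q,k \right)} = - \frac{1}{4} - \frac{k}{8}$ ($b{\left(q,k \right)} = \frac{\frac{k}{-2} + \frac{10}{-10}}{4} = \frac{k \left(- \frac{1}{2}\right) + 10 \left(- \frac{1}{10}\right)}{4} = \frac{- \frac{k}{2} - 1}{4} = \frac{-1 - \frac{k}{2}}{4} = - \frac{1}{4} - \frac{k}{8}$)
$v = - \frac{119}{36}$ ($v = -3 + \frac{- \frac{1}{4} - \frac{5}{2}}{9} = -3 + \frac{1}{9} \left(- \frac{11}{4}\right) = -3 - \frac{11}{36} = - \frac{119}{36} \approx -3.3056$)
$y{\left(Z \right)} = Z^{\frac{3}{2}}$
$v + y{\left(\frac{1}{6 - 10} \right)} = - \frac{119}{36} + \left(\frac{1}{6 - 10}\right)^{\frac{3}{2}} = - \frac{119}{36} + \left(\frac{1}{-4}\right)^{\frac{3}{2}} = - \frac{119}{36} + \left(- \frac{1}{4}\right)^{\frac{3}{2}} = - \frac{119}{36} - \frac{i}{8}$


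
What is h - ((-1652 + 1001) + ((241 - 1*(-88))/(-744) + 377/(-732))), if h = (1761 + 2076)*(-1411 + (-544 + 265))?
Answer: -98088107031/15128 ≈ -6.4839e+6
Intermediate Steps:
h = -6484530 (h = 3837*(-1411 - 279) = 3837*(-1690) = -6484530)
h - ((-1652 + 1001) + ((241 - 1*(-88))/(-744) + 377/(-732))) = -6484530 - ((-1652 + 1001) + ((241 - 1*(-88))/(-744) + 377/(-732))) = -6484530 - (-651 + ((241 + 88)*(-1/744) + 377*(-1/732))) = -6484530 - (-651 + (329*(-1/744) - 377/732)) = -6484530 - (-651 + (-329/744 - 377/732)) = -6484530 - (-651 - 14481/15128) = -6484530 - 1*(-9862809/15128) = -6484530 + 9862809/15128 = -98088107031/15128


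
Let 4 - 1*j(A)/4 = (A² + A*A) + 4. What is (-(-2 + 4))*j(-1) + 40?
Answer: 56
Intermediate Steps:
j(A) = -8*A² (j(A) = 16 - 4*((A² + A*A) + 4) = 16 - 4*((A² + A²) + 4) = 16 - 4*(2*A² + 4) = 16 - 4*(4 + 2*A²) = 16 + (-16 - 8*A²) = -8*A²)
(-(-2 + 4))*j(-1) + 40 = (-(-2 + 4))*(-8*(-1)²) + 40 = (-1*2)*(-8*1) + 40 = -2*(-8) + 40 = 16 + 40 = 56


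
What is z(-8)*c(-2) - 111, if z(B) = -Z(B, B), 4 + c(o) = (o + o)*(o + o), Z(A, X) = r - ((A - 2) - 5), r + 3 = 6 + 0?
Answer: -327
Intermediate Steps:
r = 3 (r = -3 + (6 + 0) = -3 + 6 = 3)
Z(A, X) = 10 - A (Z(A, X) = 3 - ((A - 2) - 5) = 3 - ((-2 + A) - 5) = 3 - (-7 + A) = 3 + (7 - A) = 10 - A)
c(o) = -4 + 4*o**2 (c(o) = -4 + (o + o)*(o + o) = -4 + (2*o)*(2*o) = -4 + 4*o**2)
z(B) = -10 + B (z(B) = -(10 - B) = -10 + B)
z(-8)*c(-2) - 111 = (-10 - 8)*(-4 + 4*(-2)**2) - 111 = -18*(-4 + 4*4) - 111 = -18*(-4 + 16) - 111 = -18*12 - 111 = -216 - 111 = -327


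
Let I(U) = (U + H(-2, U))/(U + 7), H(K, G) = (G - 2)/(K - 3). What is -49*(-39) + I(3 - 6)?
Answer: 3821/2 ≈ 1910.5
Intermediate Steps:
H(K, G) = (-2 + G)/(-3 + K)
I(U) = (⅖ + 4*U/5)/(7 + U) (I(U) = (U + (-2 + U)/(-3 - 2))/(U + 7) = (U + (-2 + U)/(-5))/(7 + U) = (U - (-2 + U)/5)/(7 + U) = (U + (⅖ - U/5))/(7 + U) = (⅖ + 4*U/5)/(7 + U))
-49*(-39) + I(3 - 6) = -49*(-39) + 2*(1 + 2*(3 - 6))/(5*(7 + (3 - 6))) = 1911 + 2*(1 + 2*(-3))/(5*(7 - 3)) = 1911 + (⅖)*(1 - 6)/4 = 1911 + (⅖)*(¼)*(-5) = 1911 - ½ = 3821/2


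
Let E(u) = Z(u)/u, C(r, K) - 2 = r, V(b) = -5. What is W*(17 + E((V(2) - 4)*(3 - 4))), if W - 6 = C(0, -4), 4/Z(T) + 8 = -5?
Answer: 15880/117 ≈ 135.73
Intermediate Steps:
Z(T) = -4/13 (Z(T) = 4/(-8 - 5) = 4/(-13) = 4*(-1/13) = -4/13)
C(r, K) = 2 + r
W = 8 (W = 6 + (2 + 0) = 6 + 2 = 8)
E(u) = -4/(13*u)
W*(17 + E((V(2) - 4)*(3 - 4))) = 8*(17 - 4*1/((-5 - 4)*(3 - 4))/13) = 8*(17 - 4/(13*((-9*(-1))))) = 8*(17 - 4/13/9) = 8*(17 - 4/13*⅑) = 8*(17 - 4/117) = 8*(1985/117) = 15880/117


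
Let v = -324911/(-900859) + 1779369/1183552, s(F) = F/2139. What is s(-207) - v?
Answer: -64811439310637/33052617606208 ≈ -1.9609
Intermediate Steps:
s(F) = F/2139 (s(F) = F*(1/2139) = F/2139)
v = 1987509641843/1066213471168 (v = -324911*(-1/900859) + 1779369*(1/1183552) = 324911/900859 + 1779369/1183552 = 1987509641843/1066213471168 ≈ 1.8641)
s(-207) - v = (1/2139)*(-207) - 1*1987509641843/1066213471168 = -3/31 - 1987509641843/1066213471168 = -64811439310637/33052617606208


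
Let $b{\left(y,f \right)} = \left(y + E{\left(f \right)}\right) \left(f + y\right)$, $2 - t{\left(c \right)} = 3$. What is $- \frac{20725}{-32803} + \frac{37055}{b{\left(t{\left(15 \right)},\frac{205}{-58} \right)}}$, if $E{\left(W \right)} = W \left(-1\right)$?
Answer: $- \frac{4088191765835}{1268196783} \approx -3223.6$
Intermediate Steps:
$E{\left(W \right)} = - W$
$t{\left(c \right)} = -1$ ($t{\left(c \right)} = 2 - 3 = -1$)
$b{\left(y,f \right)} = \left(f + y\right) \left(y - f\right)$ ($b{\left(y,f \right)} = \left(y - f\right) \left(f + y\right) = \left(f + y\right) \left(y - f\right)$)
$- \frac{20725}{-32803} + \frac{37055}{b{\left(t{\left(15 \right)},\frac{205}{-58} \right)}} = - \frac{20725}{-32803} + \frac{37055}{\left(-1\right)^{2} - \left(\frac{205}{-58}\right)^{2}} = \left(-20725\right) \left(- \frac{1}{32803}\right) + \frac{37055}{1 - \left(205 \left(- \frac{1}{58}\right)\right)^{2}} = \frac{20725}{32803} + \frac{37055}{1 - \left(- \frac{205}{58}\right)^{2}} = \frac{20725}{32803} + \frac{37055}{1 - \frac{42025}{3364}} = \frac{20725}{32803} + \frac{37055}{- \frac{38661}{3364}} = \frac{20725}{32803} + 37055 \left(- \frac{3364}{38661}\right) = \frac{20725}{32803} - \frac{124653020}{38661} = - \frac{4088191765835}{1268196783}$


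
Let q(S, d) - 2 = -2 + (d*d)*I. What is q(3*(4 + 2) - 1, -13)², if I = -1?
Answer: 28561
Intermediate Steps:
q(S, d) = -d² (q(S, d) = 2 + (-2 + (d*d)*(-1)) = 2 + (-2 + d²*(-1)) = 2 + (-2 - d²) = -d²)
q(3*(4 + 2) - 1, -13)² = (-1*(-13)²)² = (-1*169)² = (-169)² = 28561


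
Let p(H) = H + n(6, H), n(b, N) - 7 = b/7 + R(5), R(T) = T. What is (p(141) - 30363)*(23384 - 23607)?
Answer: 47156472/7 ≈ 6.7366e+6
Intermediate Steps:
n(b, N) = 12 + b/7 (n(b, N) = 7 + (b/7 + 5) = 7 + (5 + b/7) = 12 + b/7)
p(H) = 90/7 + H (p(H) = H + (12 + (1/7)*6) = H + (12 + 6/7) = H + 90/7 = 90/7 + H)
(p(141) - 30363)*(23384 - 23607) = ((90/7 + 141) - 30363)*(23384 - 23607) = (1077/7 - 30363)*(-223) = -211464/7*(-223) = 47156472/7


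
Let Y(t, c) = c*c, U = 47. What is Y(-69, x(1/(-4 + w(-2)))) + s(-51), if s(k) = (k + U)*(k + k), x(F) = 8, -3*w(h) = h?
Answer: 472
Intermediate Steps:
w(h) = -h/3
Y(t, c) = c²
s(k) = 2*k*(47 + k) (s(k) = (k + 47)*(k + k) = (47 + k)*(2*k) = 2*k*(47 + k))
Y(-69, x(1/(-4 + w(-2)))) + s(-51) = 8² + 2*(-51)*(47 - 51) = 64 + 2*(-51)*(-4) = 64 + 408 = 472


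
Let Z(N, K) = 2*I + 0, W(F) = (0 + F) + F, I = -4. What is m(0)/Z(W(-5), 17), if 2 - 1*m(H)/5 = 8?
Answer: 15/4 ≈ 3.7500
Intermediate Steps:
m(H) = -30 (m(H) = 10 - 5*8 = 10 - 40 = -30)
W(F) = 2*F (W(F) = F + F = 2*F)
Z(N, K) = -8 (Z(N, K) = 2*(-4) + 0 = -8 + 0 = -8)
m(0)/Z(W(-5), 17) = -30/(-8) = -30*(-1/8) = 15/4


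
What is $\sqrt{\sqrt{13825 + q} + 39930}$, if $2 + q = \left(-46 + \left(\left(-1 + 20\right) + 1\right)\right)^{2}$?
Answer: $\sqrt{39930 + 9 \sqrt{179}} \approx 200.13$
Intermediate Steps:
$q = 674$ ($q = -2 + \left(-46 + \left(\left(-1 + 20\right) + 1\right)\right)^{2} = -2 + \left(-46 + \left(19 + 1\right)\right)^{2} = -2 + \left(-46 + 20\right)^{2} = -2 + \left(-26\right)^{2} = -2 + 676 = 674$)
$\sqrt{\sqrt{13825 + q} + 39930} = \sqrt{\sqrt{13825 + 674} + 39930} = \sqrt{\sqrt{14499} + 39930} = \sqrt{9 \sqrt{179} + 39930} = \sqrt{39930 + 9 \sqrt{179}}$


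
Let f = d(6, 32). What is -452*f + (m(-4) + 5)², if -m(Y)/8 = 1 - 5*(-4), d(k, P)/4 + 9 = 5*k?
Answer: -11399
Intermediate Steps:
d(k, P) = -36 + 20*k (d(k, P) = -36 + 4*(5*k) = -36 + 20*k)
f = 84 (f = -36 + 20*6 = -36 + 120 = 84)
m(Y) = -168 (m(Y) = -8*(1 - 5*(-4)) = -8*(1 + 20) = -8*21 = -168)
-452*f + (m(-4) + 5)² = -452*84 + (-168 + 5)² = -37968 + (-163)² = -37968 + 26569 = -11399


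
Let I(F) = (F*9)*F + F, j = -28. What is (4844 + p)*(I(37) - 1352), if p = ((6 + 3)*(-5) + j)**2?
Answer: 111964038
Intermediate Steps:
I(F) = F + 9*F**2 (I(F) = (9*F)*F + F = 9*F**2 + F = F + 9*F**2)
p = 5329 (p = ((6 + 3)*(-5) - 28)**2 = (9*(-5) - 28)**2 = (-45 - 28)**2 = (-73)**2 = 5329)
(4844 + p)*(I(37) - 1352) = (4844 + 5329)*(37*(1 + 9*37) - 1352) = 10173*(37*(1 + 333) - 1352) = 10173*(37*334 - 1352) = 10173*(12358 - 1352) = 10173*11006 = 111964038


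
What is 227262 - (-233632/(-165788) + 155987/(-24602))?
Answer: 33105619785743/145668442 ≈ 2.2727e+5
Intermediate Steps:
227262 - (-233632/(-165788) + 155987/(-24602)) = 227262 - (-233632*(-1/165788) + 155987*(-1/24602)) = 227262 - (8344/5921 - 155987/24602) = 227262 - 1*(-718319939/145668442) = 227262 + 718319939/145668442 = 33105619785743/145668442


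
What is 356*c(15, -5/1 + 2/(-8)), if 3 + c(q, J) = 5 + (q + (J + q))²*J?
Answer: -18306677/16 ≈ -1.1442e+6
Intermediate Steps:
c(q, J) = 2 + J*(J + 2*q)² (c(q, J) = -3 + (5 + (q + (J + q))²*J) = -3 + (5 + (J + 2*q)²*J) = -3 + (5 + J*(J + 2*q)²) = 2 + J*(J + 2*q)²)
356*c(15, -5/1 + 2/(-8)) = 356*(2 + (-5/1 + 2/(-8))*((-5/1 + 2/(-8)) + 2*15)²) = 356*(2 + (-5*1 + 2*(-⅛))*((-5*1 + 2*(-⅛)) + 30)²) = 356*(2 + (-5 - ¼)*((-5 - ¼) + 30)²) = 356*(2 - 21*(-21/4 + 30)²/4) = 356*(2 - 21*(99/4)²/4) = 356*(2 - 21/4*9801/16) = 356*(2 - 205821/64) = 356*(-205693/64) = -18306677/16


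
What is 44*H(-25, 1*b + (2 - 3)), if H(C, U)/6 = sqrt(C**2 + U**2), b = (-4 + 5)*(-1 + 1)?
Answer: 264*sqrt(626) ≈ 6605.3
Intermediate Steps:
b = 0 (b = 1*0 = 0)
H(C, U) = 6*sqrt(C**2 + U**2)
44*H(-25, 1*b + (2 - 3)) = 44*(6*sqrt((-25)**2 + (1*0 + (2 - 3))**2)) = 44*(6*sqrt(625 + (0 - 1)**2)) = 44*(6*sqrt(625 + (-1)**2)) = 44*(6*sqrt(625 + 1)) = 44*(6*sqrt(626)) = 264*sqrt(626)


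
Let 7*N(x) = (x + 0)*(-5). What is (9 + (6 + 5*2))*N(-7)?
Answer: 125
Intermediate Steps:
N(x) = -5*x/7 (N(x) = ((x + 0)*(-5))/7 = (x*(-5))/7 = (-5*x)/7 = -5*x/7)
(9 + (6 + 5*2))*N(-7) = (9 + (6 + 5*2))*(-5/7*(-7)) = (9 + (6 + 10))*5 = (9 + 16)*5 = 25*5 = 125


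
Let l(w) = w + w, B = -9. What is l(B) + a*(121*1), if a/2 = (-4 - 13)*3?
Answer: -12360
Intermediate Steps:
l(w) = 2*w
a = -102 (a = 2*((-4 - 13)*3) = 2*(-17*3) = 2*(-51) = -102)
l(B) + a*(121*1) = 2*(-9) - 12342 = -18 - 102*121 = -18 - 12342 = -12360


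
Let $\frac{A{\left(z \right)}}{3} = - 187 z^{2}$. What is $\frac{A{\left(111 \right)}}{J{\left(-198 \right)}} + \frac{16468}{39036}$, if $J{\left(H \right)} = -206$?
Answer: $\frac{67455846581}{2010354} \approx 33554.0$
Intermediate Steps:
$A{\left(z \right)} = - 561 z^{2}$ ($A{\left(z \right)} = 3 \left(- 187 z^{2}\right) = - 561 z^{2}$)
$\frac{A{\left(111 \right)}}{J{\left(-198 \right)}} + \frac{16468}{39036} = \frac{\left(-561\right) 111^{2}}{-206} + \frac{16468}{39036} = \left(-561\right) 12321 \left(- \frac{1}{206}\right) + 16468 \cdot \frac{1}{39036} = \left(-6912081\right) \left(- \frac{1}{206}\right) + \frac{4117}{9759} = \frac{6912081}{206} + \frac{4117}{9759} = \frac{67455846581}{2010354}$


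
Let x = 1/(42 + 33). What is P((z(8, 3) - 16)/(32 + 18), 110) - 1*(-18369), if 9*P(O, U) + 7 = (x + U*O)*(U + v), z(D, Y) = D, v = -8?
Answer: 1362668/75 ≈ 18169.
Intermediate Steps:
x = 1/75 ≈ 0.013333
P(O, U) = -7/9 + (-8 + U)*(1/75 + O*U)/9 (P(O, U) = -7/9 + ((1/75 + U*O)*(U - 8))/9 = -7/9 + ((1/75 + O*U)*(-8 + U))/9 = -7/9 + ((-8 + U)*(1/75 + O*U))/9 = -7/9 + (-8 + U)*(1/75 + O*U)/9)
P((z(8, 3) - 16)/(32 + 18), 110) - 1*(-18369) = (-533/675 + (1/675)*110 - 8/9*(8 - 16)/(32 + 18)*110 + (1/9)*((8 - 16)/(32 + 18))*110**2) - 1*(-18369) = (-533/675 + 22/135 - 8/9*(-8/50)*110 + (1/9)*(-8/50)*12100) + 18369 = (-533/675 + 22/135 - 8/9*(-8*1/50)*110 + (1/9)*(-8*1/50)*12100) + 18369 = (-533/675 + 22/135 - 8/9*(-4/25)*110 + (1/9)*(-4/25)*12100) + 18369 = (-533/675 + 22/135 + 704/45 - 1936/9) + 18369 = -15007/75 + 18369 = 1362668/75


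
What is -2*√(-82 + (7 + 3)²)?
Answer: -6*√2 ≈ -8.4853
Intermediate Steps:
-2*√(-82 + (7 + 3)²) = -2*√(-82 + 10²) = -2*√(-82 + 100) = -6*√2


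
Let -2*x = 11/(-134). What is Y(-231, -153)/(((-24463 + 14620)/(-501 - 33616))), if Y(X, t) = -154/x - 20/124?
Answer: -3968387089/305133 ≈ -13005.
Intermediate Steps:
x = 11/268 (x = -11/(2*(-134)) = -11*(-1)/(2*134) = -½*(-11/134) = 11/268 ≈ 0.041045)
Y(X, t) = -116317/31 (Y(X, t) = -154/11/268 - 20/124 = -154*268/11 - 20*1/124 = -3752 - 5/31 = -116317/31)
Y(-231, -153)/(((-24463 + 14620)/(-501 - 33616))) = -116317*(-501 - 33616)/(-24463 + 14620)/31 = -116317/(31*((-9843/(-34117)))) = -116317/(31*((-9843*(-1/34117)))) = -116317/(31*9843/34117) = -116317/31*34117/9843 = -3968387089/305133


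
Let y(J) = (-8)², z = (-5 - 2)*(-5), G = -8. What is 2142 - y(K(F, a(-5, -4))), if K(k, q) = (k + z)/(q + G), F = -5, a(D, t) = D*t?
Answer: 2078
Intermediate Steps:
z = 35 (z = -7*(-5) = 35)
K(k, q) = (35 + k)/(-8 + q) (K(k, q) = (k + 35)/(q - 8) = (35 + k)/(-8 + q))
y(J) = 64
2142 - y(K(F, a(-5, -4))) = 2142 - 1*64 = 2142 - 64 = 2078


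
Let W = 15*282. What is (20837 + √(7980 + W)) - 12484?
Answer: 8353 + √12210 ≈ 8463.5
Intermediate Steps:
W = 4230
(20837 + √(7980 + W)) - 12484 = (20837 + √(7980 + 4230)) - 12484 = (20837 + √12210) - 12484 = 8353 + √12210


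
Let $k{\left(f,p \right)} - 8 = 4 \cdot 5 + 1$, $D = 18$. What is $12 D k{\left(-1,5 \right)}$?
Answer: $6264$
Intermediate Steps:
$k{\left(f,p \right)} = 29$ ($k{\left(f,p \right)} = 8 + \left(4 \cdot 5 + 1\right) = 8 + \left(20 + 1\right) = 8 + 21 = 29$)
$12 D k{\left(-1,5 \right)} = 12 \cdot 18 \cdot 29 = 216 \cdot 29 = 6264$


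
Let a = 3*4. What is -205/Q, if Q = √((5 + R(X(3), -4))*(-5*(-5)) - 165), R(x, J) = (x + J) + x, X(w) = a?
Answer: -41*√115/46 ≈ -9.5582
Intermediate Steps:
a = 12
X(w) = 12
R(x, J) = J + 2*x (R(x, J) = (J + x) + x = J + 2*x)
Q = 2*√115 (Q = √((5 + (-4 + 2*12))*(-5*(-5)) - 165) = √((5 + (-4 + 24))*25 - 165) = √((5 + 20)*25 - 165) = √(25*25 - 165) = √(625 - 165) = √460 = 2*√115 ≈ 21.448)
-205/Q = -205*√115/230 = -41*√115/46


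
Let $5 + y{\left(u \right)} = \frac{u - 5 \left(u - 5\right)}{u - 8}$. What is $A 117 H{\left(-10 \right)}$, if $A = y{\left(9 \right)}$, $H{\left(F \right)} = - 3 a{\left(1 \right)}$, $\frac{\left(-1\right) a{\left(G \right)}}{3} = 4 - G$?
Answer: $-50544$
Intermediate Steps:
$a{\left(G \right)} = -12 + 3 G$ ($a{\left(G \right)} = - 3 \left(4 - G\right) = -12 + 3 G$)
$H{\left(F \right)} = 27$ ($H{\left(F \right)} = - 3 \left(-12 + 3 \cdot 1\right) = - 3 \left(-12 + 3\right) = \left(-3\right) \left(-9\right) = 27$)
$y{\left(u \right)} = -5 + \frac{25 - 4 u}{-8 + u}$ ($y{\left(u \right)} = -5 + \frac{u - 5 \left(u - 5\right)}{u - 8} = -5 + \frac{u - 5 \left(-5 + u\right)}{-8 + u} = -5 + \frac{u - \left(-25 + 5 u\right)}{-8 + u} = -5 + \frac{25 - 4 u}{-8 + u}$)
$A = -16$ ($A = \frac{65 - 81}{-8 + 9} = \frac{65 - 81}{1} = 1 \left(-16\right) = -16$)
$A 117 H{\left(-10 \right)} = \left(-16\right) 117 \cdot 27 = \left(-1872\right) 27 = -50544$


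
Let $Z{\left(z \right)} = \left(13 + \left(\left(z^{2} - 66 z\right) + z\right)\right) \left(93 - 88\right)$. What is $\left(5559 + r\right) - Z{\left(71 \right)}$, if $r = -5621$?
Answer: $-2257$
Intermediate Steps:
$Z{\left(z \right)} = 65 - 325 z + 5 z^{2}$ ($Z{\left(z \right)} = \left(13 + \left(z^{2} - 65 z\right)\right) 5 = \left(13 + z^{2} - 65 z\right) 5 = 65 - 325 z + 5 z^{2}$)
$\left(5559 + r\right) - Z{\left(71 \right)} = \left(5559 - 5621\right) - \left(65 - 23075 + 5 \cdot 71^{2}\right) = -62 - \left(65 - 23075 + 5 \cdot 5041\right) = -62 - \left(65 - 23075 + 25205\right) = -62 - 2195 = -2257$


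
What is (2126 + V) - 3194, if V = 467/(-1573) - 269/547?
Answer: -919618894/860431 ≈ -1068.8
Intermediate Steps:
V = -678586/860431 (V = 467*(-1/1573) - 269*1/547 = -467/1573 - 269/547 = -678586/860431 ≈ -0.78866)
(2126 + V) - 3194 = (2126 - 678586/860431) - 3194 = 1828597720/860431 - 3194 = -919618894/860431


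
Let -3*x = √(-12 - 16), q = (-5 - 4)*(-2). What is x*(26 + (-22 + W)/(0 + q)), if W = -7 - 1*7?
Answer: -16*I*√7 ≈ -42.332*I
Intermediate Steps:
q = 18 (q = -9*(-2) = 18)
W = -14 (W = -7 - 7 = -14)
x = -2*I*√7/3 (x = -√(-12 - 16)/3 = -2*I*√7/3 ≈ -1.7638*I)
x*(26 + (-22 + W)/(0 + q)) = (-2*I*√7/3)*(26 + (-22 - 14)/(0 + 18)) = (-2*I*√7/3)*(26 - 36/18) = (-2*I*√7/3)*(26 - 36*1/18) = (-2*I*√7/3)*(26 - 2) = -2*I*√7/3*24 = -16*I*√7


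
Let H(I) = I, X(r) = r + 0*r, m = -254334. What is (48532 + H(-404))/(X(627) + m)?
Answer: -48128/253707 ≈ -0.18970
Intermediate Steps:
X(r) = r (X(r) = r + 0 = r)
(48532 + H(-404))/(X(627) + m) = (48532 - 404)/(627 - 254334) = 48128/(-253707) = 48128*(-1/253707) = -48128/253707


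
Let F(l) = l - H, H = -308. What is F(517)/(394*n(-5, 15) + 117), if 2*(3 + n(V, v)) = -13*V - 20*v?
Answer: -165/9472 ≈ -0.017420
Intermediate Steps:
n(V, v) = -3 - 10*v - 13*V/2 (n(V, v) = -3 + (-13*V - 20*v)/2 = -3 + (-20*v - 13*V)/2 = -3 + (-10*v - 13*V/2) = -3 - 10*v - 13*V/2)
F(l) = 308 + l (F(l) = l - 1*(-308) = l + 308 = 308 + l)
F(517)/(394*n(-5, 15) + 117) = (308 + 517)/(394*(-3 - 10*15 - 13/2*(-5)) + 117) = 825/(394*(-3 - 150 + 65/2) + 117) = 825/(394*(-241/2) + 117) = 825/(-47477 + 117) = 825/(-47360) = 825*(-1/47360) = -165/9472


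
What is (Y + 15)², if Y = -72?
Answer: 3249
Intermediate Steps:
(Y + 15)² = (-72 + 15)² = (-57)² = 3249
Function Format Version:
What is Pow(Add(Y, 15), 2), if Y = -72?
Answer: 3249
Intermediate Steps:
Pow(Add(Y, 15), 2) = Pow(Add(-72, 15), 2) = Pow(-57, 2) = 3249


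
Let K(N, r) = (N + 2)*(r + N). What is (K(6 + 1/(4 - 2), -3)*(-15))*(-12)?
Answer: 5355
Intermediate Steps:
K(N, r) = (2 + N)*(N + r)
(K(6 + 1/(4 - 2), -3)*(-15))*(-12) = (((6 + 1/(4 - 2))² + 2*(6 + 1/(4 - 2)) + 2*(-3) + (6 + 1/(4 - 2))*(-3))*(-15))*(-12) = (((6 + 1/2)² + 2*(6 + 1/2) - 6 + (6 + 1/2)*(-3))*(-15))*(-12) = (((6 + ½)² + 2*(6 + ½) - 6 + (6 + ½)*(-3))*(-15))*(-12) = (((13/2)² + 2*(13/2) - 6 + (13/2)*(-3))*(-15))*(-12) = ((169/4 + 13 - 6 - 39/2)*(-15))*(-12) = ((119/4)*(-15))*(-12) = -1785/4*(-12) = 5355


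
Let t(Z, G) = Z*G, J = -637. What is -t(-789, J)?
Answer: -502593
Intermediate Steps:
t(Z, G) = G*Z
-t(-789, J) = -(-637)*(-789) = -1*502593 = -502593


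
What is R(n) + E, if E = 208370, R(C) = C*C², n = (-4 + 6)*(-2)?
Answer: 208306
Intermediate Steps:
n = -4 (n = 2*(-2) = -4)
R(C) = C³
R(n) + E = (-4)³ + 208370 = -64 + 208370 = 208306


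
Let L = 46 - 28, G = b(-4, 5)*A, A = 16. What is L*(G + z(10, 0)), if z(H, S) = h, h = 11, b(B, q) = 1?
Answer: 486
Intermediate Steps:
z(H, S) = 11
G = 16 (G = 1*16 = 16)
L = 18
L*(G + z(10, 0)) = 18*(16 + 11) = 18*27 = 486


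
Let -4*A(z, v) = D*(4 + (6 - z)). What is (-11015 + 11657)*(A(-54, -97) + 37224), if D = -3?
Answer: 23928624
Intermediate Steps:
A(z, v) = 15/2 - 3*z/4 (A(z, v) = -(-3)*(4 + (6 - z))/4 = -(-3)*(10 - z)/4 = -(-30 + 3*z)/4 = 15/2 - 3*z/4)
(-11015 + 11657)*(A(-54, -97) + 37224) = (-11015 + 11657)*((15/2 - 3/4*(-54)) + 37224) = 642*((15/2 + 81/2) + 37224) = 642*(48 + 37224) = 642*37272 = 23928624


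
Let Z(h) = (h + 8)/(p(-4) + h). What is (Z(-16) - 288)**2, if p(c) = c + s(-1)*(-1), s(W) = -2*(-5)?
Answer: 18627856/225 ≈ 82791.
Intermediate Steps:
s(W) = 10
p(c) = -10 + c (p(c) = c + 10*(-1) = c - 10 = -10 + c)
Z(h) = (8 + h)/(-14 + h) (Z(h) = (h + 8)/((-10 - 4) + h) = (8 + h)/(-14 + h))
(Z(-16) - 288)**2 = ((8 - 16)/(-14 - 16) - 288)**2 = (-8/(-30) - 288)**2 = (-1/30*(-8) - 288)**2 = (4/15 - 288)**2 = (-4316/15)**2 = 18627856/225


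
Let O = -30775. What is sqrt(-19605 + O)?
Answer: 2*I*sqrt(12595) ≈ 224.45*I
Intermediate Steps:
sqrt(-19605 + O) = sqrt(-19605 - 30775) = sqrt(-50380) = 2*I*sqrt(12595)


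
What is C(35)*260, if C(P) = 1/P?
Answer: 52/7 ≈ 7.4286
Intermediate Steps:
C(35)*260 = 260/35 = (1/35)*260 = 52/7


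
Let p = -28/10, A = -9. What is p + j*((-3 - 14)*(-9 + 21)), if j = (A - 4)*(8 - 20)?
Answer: -159134/5 ≈ -31827.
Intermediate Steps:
p = -14/5 (p = -28*1/10 = -14/5 ≈ -2.8000)
j = 156 (j = (-9 - 4)*(8 - 20) = -13*(-12) = 156)
p + j*((-3 - 14)*(-9 + 21)) = -14/5 + 156*((-3 - 14)*(-9 + 21)) = -14/5 + 156*(-17*12) = -14/5 + 156*(-204) = -14/5 - 31824 = -159134/5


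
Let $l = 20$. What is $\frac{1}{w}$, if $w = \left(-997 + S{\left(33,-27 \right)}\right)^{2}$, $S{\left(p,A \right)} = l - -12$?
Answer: $\frac{1}{931225} \approx 1.0739 \cdot 10^{-6}$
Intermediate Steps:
$S{\left(p,A \right)} = 32$ ($S{\left(p,A \right)} = 20 - -12 = 20 + 12 = 32$)
$w = 931225$ ($w = \left(-997 + 32\right)^{2} = \left(-965\right)^{2} = 931225$)
$\frac{1}{w} = \frac{1}{931225}$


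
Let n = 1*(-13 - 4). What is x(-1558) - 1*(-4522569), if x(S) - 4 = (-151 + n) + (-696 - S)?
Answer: 4523267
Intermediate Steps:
n = -17 (n = 1*(-17) = -17)
x(S) = -860 - S (x(S) = 4 + ((-151 - 17) + (-696 - S)) = 4 + (-168 + (-696 - S)) = 4 + (-864 - S) = -860 - S)
x(-1558) - 1*(-4522569) = (-860 - 1*(-1558)) - 1*(-4522569) = (-860 + 1558) + 4522569 = 698 + 4522569 = 4523267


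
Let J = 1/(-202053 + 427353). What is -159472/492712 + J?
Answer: -4491068611/13876001700 ≈ -0.32366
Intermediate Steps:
J = 1/225300 ≈ 4.4385e-6
-159472/492712 + J = -159472/492712 + 1/225300 = -159472*1/492712 + 1/225300 = -19934/61589 + 1/225300 = -4491068611/13876001700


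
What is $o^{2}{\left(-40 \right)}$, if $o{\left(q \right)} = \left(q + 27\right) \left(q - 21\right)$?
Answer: $628849$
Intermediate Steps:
$o{\left(q \right)} = \left(-21 + q\right) \left(27 + q\right)$ ($o{\left(q \right)} = \left(27 + q\right) \left(-21 + q\right) = \left(-21 + q\right) \left(27 + q\right)$)
$o^{2}{\left(-40 \right)} = \left(-567 + \left(-40\right)^{2} + 6 \left(-40\right)\right)^{2} = \left(-567 + 1600 - 240\right)^{2} = 793^{2} = 628849$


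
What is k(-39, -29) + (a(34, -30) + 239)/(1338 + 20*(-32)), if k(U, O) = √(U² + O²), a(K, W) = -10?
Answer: 229/698 + √2362 ≈ 48.928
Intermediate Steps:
k(U, O) = √(O² + U²)
k(-39, -29) + (a(34, -30) + 239)/(1338 + 20*(-32)) = √((-29)² + (-39)²) + (-10 + 239)/(1338 + 20*(-32)) = √(841 + 1521) + 229/(1338 - 640) = √2362 + 229/698 = 229/698 + √2362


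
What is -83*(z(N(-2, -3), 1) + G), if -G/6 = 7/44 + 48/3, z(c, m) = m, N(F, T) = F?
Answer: 175213/22 ≈ 7964.2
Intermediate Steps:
G = -2133/22 (G = -6*(7/44 + 48/3) = -6*(7*(1/44) + 48*(1/3)) = -6*(7/44 + 16) = -6*711/44 = -2133/22 ≈ -96.955)
-83*(z(N(-2, -3), 1) + G) = -83*(1 - 2133/22) = -83*(-2111/22) = 175213/22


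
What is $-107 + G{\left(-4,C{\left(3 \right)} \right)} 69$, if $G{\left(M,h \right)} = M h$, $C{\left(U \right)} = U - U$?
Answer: $-107$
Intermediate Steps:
$C{\left(U \right)} = 0$
$-107 + G{\left(-4,C{\left(3 \right)} \right)} 69 = -107 + \left(-4\right) 0 \cdot 69 = -107 + 0 \cdot 69 = -107 + 0 = -107$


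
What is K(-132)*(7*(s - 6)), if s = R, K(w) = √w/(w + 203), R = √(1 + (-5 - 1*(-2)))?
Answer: 14*I*√33*(-6 + I*√2)/71 ≈ -1.6019 - 6.7964*I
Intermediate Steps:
R = I*√2 (R = √(1 + (-5 + 2)) = √(1 - 3) = √(-2) = I*√2 ≈ 1.4142*I)
K(w) = √w/(203 + w)
s = I*√2 ≈ 1.4142*I
K(-132)*(7*(s - 6)) = (√(-132)/(203 - 132))*(7*(I*√2 - 6)) = ((2*I*√33)/71)*(7*(-6 + I*√2)) = ((2*I*√33)*(1/71))*(-42 + 7*I*√2) = (2*I*√33/71)*(-42 + 7*I*√2) = 2*I*√33*(-42 + 7*I*√2)/71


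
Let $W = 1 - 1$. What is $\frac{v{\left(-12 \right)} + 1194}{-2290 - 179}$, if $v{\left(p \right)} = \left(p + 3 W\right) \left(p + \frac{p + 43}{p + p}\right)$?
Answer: $- \frac{2707}{4938} \approx -0.5482$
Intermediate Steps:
$W = 0$ ($W = 1 - 1 = 0$)
$v{\left(p \right)} = p \left(p + \frac{43 + p}{2 p}\right)$ ($v{\left(p \right)} = \left(p + 3 \cdot 0\right) \left(p + \frac{p + 43}{p + p}\right) = \left(p + 0\right) \left(p + \frac{43 + p}{2 p}\right) = p \left(p + \left(43 + p\right) \frac{1}{2 p}\right) = p \left(p + \frac{43 + p}{2 p}\right)$)
$\frac{v{\left(-12 \right)} + 1194}{-2290 - 179} = \frac{\left(\frac{43}{2} + \left(-12\right)^{2} + \frac{1}{2} \left(-12\right)\right) + 1194}{-2290 - 179} = \frac{\left(\frac{43}{2} + 144 - 6\right) + 1194}{-2469} = \left(\frac{319}{2} + 1194\right) \left(- \frac{1}{2469}\right) = \frac{2707}{2} \left(- \frac{1}{2469}\right) = - \frac{2707}{4938}$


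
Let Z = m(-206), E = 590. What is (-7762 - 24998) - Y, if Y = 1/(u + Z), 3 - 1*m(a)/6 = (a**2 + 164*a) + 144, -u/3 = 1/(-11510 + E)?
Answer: -6291201534800/192039119 ≈ -32760.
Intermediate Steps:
u = 1/3640 (u = -3/(-11510 + 590) = -3/(-10920) = -3*(-1/10920) = 1/3640 ≈ 0.00027473)
m(a) = -846 - 984*a - 6*a**2 (m(a) = 18 - 6*((a**2 + 164*a) + 144) = 18 - 6*(144 + a**2 + 164*a) = 18 + (-864 - 984*a - 6*a**2) = -846 - 984*a - 6*a**2)
Z = -52758 (Z = -846 - 984*(-206) - 6*(-206)**2 = -846 + 202704 - 6*42436 = -846 + 202704 - 254616 = -52758)
Y = -3640/192039119 (Y = 1/(1/3640 - 52758) = 1/(-192039119/3640) = -3640/192039119 ≈ -1.8954e-5)
(-7762 - 24998) - Y = (-7762 - 24998) - 1*(-3640/192039119) = -32760 + 3640/192039119 = -6291201534800/192039119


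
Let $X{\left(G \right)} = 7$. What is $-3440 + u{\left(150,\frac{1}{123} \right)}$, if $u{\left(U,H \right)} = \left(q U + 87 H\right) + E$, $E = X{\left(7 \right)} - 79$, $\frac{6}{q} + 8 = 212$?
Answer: $- \frac{2444296}{697} \approx -3506.9$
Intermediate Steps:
$q = \frac{1}{34}$ ($q = \frac{6}{-8 + 212} = \frac{6}{204} = 6 \cdot \frac{1}{204} = \frac{1}{34} \approx 0.029412$)
$E = -72$ ($E = 7 - 79 = -72$)
$u{\left(U,H \right)} = -72 + 87 H + \frac{U}{34}$ ($u{\left(U,H \right)} = \left(\frac{U}{34} + 87 H\right) - 72 = \left(87 H + \frac{U}{34}\right) - 72 = -72 + 87 H + \frac{U}{34}$)
$-3440 + u{\left(150,\frac{1}{123} \right)} = -3440 + \left(-72 + \frac{87}{123} + \frac{1}{34} \cdot 150\right) = -3440 + \left(-72 + 87 \cdot \frac{1}{123} + \frac{75}{17}\right) = -3440 + \left(-72 + \frac{29}{41} + \frac{75}{17}\right) = -3440 - \frac{46616}{697} = - \frac{2444296}{697}$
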